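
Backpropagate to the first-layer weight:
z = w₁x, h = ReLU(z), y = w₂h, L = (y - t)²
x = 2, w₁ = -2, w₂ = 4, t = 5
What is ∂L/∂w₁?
∂L/∂w₁ = 0

Forward pass:
z = w₁x = -2×2 = -4
h = ReLU(-4) = 0
y = w₂h = 4×0 = 0

Backward pass:
∂L/∂y = 2(y - t) = 2(0 - 5) = -10
∂y/∂h = w₂ = 4
∂h/∂z = 0 (ReLU derivative)
∂z/∂w₁ = x = 2

∂L/∂w₁ = -10 × 4 × 0 × 2 = 0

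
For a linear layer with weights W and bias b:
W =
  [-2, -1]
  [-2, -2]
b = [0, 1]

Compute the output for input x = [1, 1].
y = [-3, -3]

Wx = [-2×1 + -1×1, -2×1 + -2×1]
   = [-3, -4]
y = Wx + b = [-3 + 0, -4 + 1] = [-3, -3]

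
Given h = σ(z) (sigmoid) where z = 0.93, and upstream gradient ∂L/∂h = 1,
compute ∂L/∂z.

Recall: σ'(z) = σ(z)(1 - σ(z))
∂L/∂z = 0.2029

σ(0.93) = 0.7171
σ'(0.93) = σ(0.93)(1 - σ(0.93)) = 0.7171 × 0.2829 = 0.2029
∂L/∂z = ∂L/∂h · σ'(z) = 1 × 0.2029 = 0.2029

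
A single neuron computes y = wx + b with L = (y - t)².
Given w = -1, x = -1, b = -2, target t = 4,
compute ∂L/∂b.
∂L/∂b = -10

y = wx + b = (-1)(-1) + -2 = -1
∂L/∂y = 2(y - t) = 2(-1 - 4) = -10
∂y/∂b = 1
∂L/∂b = ∂L/∂y · ∂y/∂b = -10 × 1 = -10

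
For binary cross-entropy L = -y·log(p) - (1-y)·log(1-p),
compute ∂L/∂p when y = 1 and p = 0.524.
∂L/∂p = -1.908

∂L/∂p = -y/p + (1-y)/(1-p) = -1/0.524 + 0 = -1.908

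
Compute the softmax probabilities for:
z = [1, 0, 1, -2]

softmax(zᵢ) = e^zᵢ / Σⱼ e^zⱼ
p = [0.4136, 0.1522, 0.4136, 0.0206]

exp(z) = [2.718, 1, 2.718, 0.1353]
Sum = 6.572
p = [0.4136, 0.1522, 0.4136, 0.0206]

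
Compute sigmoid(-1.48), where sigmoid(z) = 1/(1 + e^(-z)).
0.1854

sigmoid(-1.48) = 1/(1 + e^(1.48)) = 1/(1 + 4.393) = 0.1854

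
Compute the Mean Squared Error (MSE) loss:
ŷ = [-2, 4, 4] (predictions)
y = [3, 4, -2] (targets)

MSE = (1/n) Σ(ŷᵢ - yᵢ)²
MSE = 20.33

MSE = (1/3)((-2-3)² + (4-4)² + (4--2)²) = (1/3)(25 + 0 + 36) = 20.33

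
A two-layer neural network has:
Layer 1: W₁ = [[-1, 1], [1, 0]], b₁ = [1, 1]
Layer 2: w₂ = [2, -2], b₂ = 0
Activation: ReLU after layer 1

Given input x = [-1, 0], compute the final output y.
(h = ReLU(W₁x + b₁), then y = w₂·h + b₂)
y = 4

Layer 1 pre-activation: z₁ = [2, 0]
After ReLU: h = [2, 0]
Layer 2 output: y = 2×2 + -2×0 + 0 = 4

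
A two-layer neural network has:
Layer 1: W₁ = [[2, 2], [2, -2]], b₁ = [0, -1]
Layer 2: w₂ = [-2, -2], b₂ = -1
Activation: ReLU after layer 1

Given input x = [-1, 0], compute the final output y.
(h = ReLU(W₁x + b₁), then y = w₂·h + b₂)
y = -1

Layer 1 pre-activation: z₁ = [-2, -3]
After ReLU: h = [0, 0]
Layer 2 output: y = -2×0 + -2×0 + -1 = -1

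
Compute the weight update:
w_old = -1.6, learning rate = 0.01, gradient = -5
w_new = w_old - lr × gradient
w_new = -1.55

w_new = w - η·∂L/∂w = -1.6 - 0.01×(-5) = -1.6 - (-0.05) = -1.55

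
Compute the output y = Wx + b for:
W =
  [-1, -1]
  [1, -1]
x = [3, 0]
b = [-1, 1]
y = [-4, 4]

Wx = [-1×3 + -1×0, 1×3 + -1×0]
   = [-3, 3]
y = Wx + b = [-3 + -1, 3 + 1] = [-4, 4]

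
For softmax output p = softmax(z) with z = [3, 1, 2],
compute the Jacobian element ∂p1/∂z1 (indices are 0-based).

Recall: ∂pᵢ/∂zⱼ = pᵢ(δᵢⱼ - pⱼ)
∂p1/∂z1 = 0.08193

p = softmax(z) = [0.6652, 0.09003, 0.2447]
p1 = 0.09003

∂p1/∂z1 = p1(1 - p1) = 0.09003 × (1 - 0.09003) = 0.08193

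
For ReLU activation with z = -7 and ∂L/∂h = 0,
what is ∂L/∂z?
∂L/∂z = 0

h = ReLU(-7) = 0
Since z < 0: ∂h/∂z = 0
∂L/∂z = ∂L/∂h · ∂h/∂z = 0 × 0 = 0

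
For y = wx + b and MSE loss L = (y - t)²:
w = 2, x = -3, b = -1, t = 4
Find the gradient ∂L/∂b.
∂L/∂b = -22

y = wx + b = (2)(-3) + -1 = -7
∂L/∂y = 2(y - t) = 2(-7 - 4) = -22
∂y/∂b = 1
∂L/∂b = ∂L/∂y · ∂y/∂b = -22 × 1 = -22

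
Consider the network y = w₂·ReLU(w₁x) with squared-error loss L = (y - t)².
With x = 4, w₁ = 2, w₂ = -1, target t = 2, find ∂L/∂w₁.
∂L/∂w₁ = 80

Forward pass:
z = w₁x = 2×4 = 8
h = ReLU(8) = 8
y = w₂h = -1×8 = -8

Backward pass:
∂L/∂y = 2(y - t) = 2(-8 - 2) = -20
∂y/∂h = w₂ = -1
∂h/∂z = 1 (ReLU derivative)
∂z/∂w₁ = x = 4

∂L/∂w₁ = -20 × -1 × 1 × 4 = 80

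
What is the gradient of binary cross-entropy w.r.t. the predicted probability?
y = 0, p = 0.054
∂L/∂p = 1.057

∂L/∂p = -y/p + (1-y)/(1-p) = 0 + 1/0.946 = 1.057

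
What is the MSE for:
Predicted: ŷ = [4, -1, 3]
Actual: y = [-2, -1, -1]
MSE = 17.33

MSE = (1/3)((4--2)² + (-1--1)² + (3--1)²) = (1/3)(36 + 0 + 16) = 17.33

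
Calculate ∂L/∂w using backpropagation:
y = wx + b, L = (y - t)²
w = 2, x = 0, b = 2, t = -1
∂L/∂w = 0

y = wx + b = (2)(0) + 2 = 2
∂L/∂y = 2(y - t) = 2(2 - -1) = 6
∂y/∂w = x = 0
∂L/∂w = ∂L/∂y · ∂y/∂w = 6 × 0 = 0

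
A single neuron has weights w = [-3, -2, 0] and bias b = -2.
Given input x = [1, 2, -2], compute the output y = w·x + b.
y = -9

y = (-3)(1) + (-2)(2) + (0)(-2) + -2 = -9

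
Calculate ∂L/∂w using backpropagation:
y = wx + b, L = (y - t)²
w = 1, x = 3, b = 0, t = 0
∂L/∂w = 18

y = wx + b = (1)(3) + 0 = 3
∂L/∂y = 2(y - t) = 2(3 - 0) = 6
∂y/∂w = x = 3
∂L/∂w = ∂L/∂y · ∂y/∂w = 6 × 3 = 18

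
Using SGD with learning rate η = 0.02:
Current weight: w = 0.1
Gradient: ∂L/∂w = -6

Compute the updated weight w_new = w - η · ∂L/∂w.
w_new = 0.22

w_new = w - η·∂L/∂w = 0.1 - 0.02×(-6) = 0.1 - (-0.12) = 0.22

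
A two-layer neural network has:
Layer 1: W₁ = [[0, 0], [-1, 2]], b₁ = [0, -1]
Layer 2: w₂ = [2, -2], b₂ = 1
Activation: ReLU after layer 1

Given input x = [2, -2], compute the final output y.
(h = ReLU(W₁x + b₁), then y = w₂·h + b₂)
y = 1

Layer 1 pre-activation: z₁ = [0, -7]
After ReLU: h = [0, 0]
Layer 2 output: y = 2×0 + -2×0 + 1 = 1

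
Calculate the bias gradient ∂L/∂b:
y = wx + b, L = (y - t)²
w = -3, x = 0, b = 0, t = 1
∂L/∂b = -2

y = wx + b = (-3)(0) + 0 = 0
∂L/∂y = 2(y - t) = 2(0 - 1) = -2
∂y/∂b = 1
∂L/∂b = ∂L/∂y · ∂y/∂b = -2 × 1 = -2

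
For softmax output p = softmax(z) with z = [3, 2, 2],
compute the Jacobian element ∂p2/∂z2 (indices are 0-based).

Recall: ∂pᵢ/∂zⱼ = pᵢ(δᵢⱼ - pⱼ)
∂p2/∂z2 = 0.167

p = softmax(z) = [0.5761, 0.2119, 0.2119]
p2 = 0.2119

∂p2/∂z2 = p2(1 - p2) = 0.2119 × (1 - 0.2119) = 0.167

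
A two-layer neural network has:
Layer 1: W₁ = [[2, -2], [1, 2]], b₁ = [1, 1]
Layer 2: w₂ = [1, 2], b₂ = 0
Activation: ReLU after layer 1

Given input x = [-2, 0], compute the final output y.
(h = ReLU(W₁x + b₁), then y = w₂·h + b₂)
y = 0

Layer 1 pre-activation: z₁ = [-3, -1]
After ReLU: h = [0, 0]
Layer 2 output: y = 1×0 + 2×0 + 0 = 0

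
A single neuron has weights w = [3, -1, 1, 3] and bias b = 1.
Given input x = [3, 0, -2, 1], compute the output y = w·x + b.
y = 11

y = (3)(3) + (-1)(0) + (1)(-2) + (3)(1) + 1 = 11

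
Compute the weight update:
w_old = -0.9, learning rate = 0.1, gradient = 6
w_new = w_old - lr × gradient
w_new = -1.5

w_new = w - η·∂L/∂w = -0.9 - 0.1×(6) = -0.9 - (0.6) = -1.5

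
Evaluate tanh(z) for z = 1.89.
0.9554

tanh(1.89) = (e^(1.89) - e^(-1.89))/(e^(1.89) + e^(-1.89)) = 0.9554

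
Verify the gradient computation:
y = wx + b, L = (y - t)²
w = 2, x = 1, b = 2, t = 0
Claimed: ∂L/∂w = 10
Incorrect

y = (2)(1) + 2 = 4
∂L/∂y = 2(y - t) = 2(4 - 0) = 8
∂y/∂w = x = 1
∂L/∂w = 8 × 1 = 8

Claimed value: 10
Incorrect: The correct gradient is 8.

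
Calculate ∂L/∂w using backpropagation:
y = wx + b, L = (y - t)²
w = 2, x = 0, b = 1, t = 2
∂L/∂w = 0

y = wx + b = (2)(0) + 1 = 1
∂L/∂y = 2(y - t) = 2(1 - 2) = -2
∂y/∂w = x = 0
∂L/∂w = ∂L/∂y · ∂y/∂w = -2 × 0 = 0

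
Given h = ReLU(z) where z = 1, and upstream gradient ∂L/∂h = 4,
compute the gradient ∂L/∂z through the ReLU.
∂L/∂z = 4

h = ReLU(1) = 1
Since z > 0: ∂h/∂z = 1
∂L/∂z = ∂L/∂h · ∂h/∂z = 4 × 1 = 4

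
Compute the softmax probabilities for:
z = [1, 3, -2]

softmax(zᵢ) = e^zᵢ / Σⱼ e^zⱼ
p = [0.1185, 0.8756, 0.0059]

exp(z) = [2.718, 20.09, 0.1353]
Sum = 22.94
p = [0.1185, 0.8756, 0.0059]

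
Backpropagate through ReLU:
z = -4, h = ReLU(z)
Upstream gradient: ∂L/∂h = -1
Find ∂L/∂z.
∂L/∂z = 0

h = ReLU(-4) = 0
Since z < 0: ∂h/∂z = 0
∂L/∂z = ∂L/∂h · ∂h/∂z = -1 × 0 = 0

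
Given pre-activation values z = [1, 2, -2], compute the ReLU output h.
h = [1, 2, 0]

ReLU applied element-wise: max(0,1)=1, max(0,2)=2, max(0,-2)=0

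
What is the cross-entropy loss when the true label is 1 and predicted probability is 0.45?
L = 0.7985

L = -1·log(0.45) - 0·log(0.55) = -log(0.45) = 0.7985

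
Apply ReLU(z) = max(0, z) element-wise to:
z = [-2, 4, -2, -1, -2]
h = [0, 4, 0, 0, 0]

ReLU applied element-wise: max(0,-2)=0, max(0,4)=4, max(0,-2)=0, max(0,-1)=0, max(0,-2)=0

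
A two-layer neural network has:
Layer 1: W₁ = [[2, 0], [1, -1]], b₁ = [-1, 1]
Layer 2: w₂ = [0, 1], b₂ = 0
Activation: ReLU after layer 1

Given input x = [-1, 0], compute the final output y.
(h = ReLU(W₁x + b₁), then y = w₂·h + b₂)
y = 0

Layer 1 pre-activation: z₁ = [-3, 0]
After ReLU: h = [0, 0]
Layer 2 output: y = 0×0 + 1×0 + 0 = 0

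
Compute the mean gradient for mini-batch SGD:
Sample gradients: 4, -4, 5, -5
Average gradient = 0

Average = (1/4)(4 + -4 + 5 + -5) = 0/4 = 0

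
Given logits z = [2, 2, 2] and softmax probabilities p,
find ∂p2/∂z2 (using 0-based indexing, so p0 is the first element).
∂p2/∂z2 = 0.2222

p = softmax(z) = [0.3333, 0.3333, 0.3333]
p2 = 0.3333

∂p2/∂z2 = p2(1 - p2) = 0.3333 × (1 - 0.3333) = 0.2222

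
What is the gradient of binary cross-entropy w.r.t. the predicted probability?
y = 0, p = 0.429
∂L/∂p = 1.751

∂L/∂p = -y/p + (1-y)/(1-p) = 0 + 1/0.571 = 1.751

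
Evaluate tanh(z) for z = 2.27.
0.9789

tanh(2.27) = (e^(2.27) - e^(-2.27))/(e^(2.27) + e^(-2.27)) = 0.9789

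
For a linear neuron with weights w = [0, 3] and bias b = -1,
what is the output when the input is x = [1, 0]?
y = -1

y = (0)(1) + (3)(0) + -1 = -1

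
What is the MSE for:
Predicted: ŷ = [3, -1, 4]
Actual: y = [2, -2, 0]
MSE = 6

MSE = (1/3)((3-2)² + (-1--2)² + (4-0)²) = (1/3)(1 + 1 + 16) = 6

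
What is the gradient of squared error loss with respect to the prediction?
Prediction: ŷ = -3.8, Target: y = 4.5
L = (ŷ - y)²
∂L/∂ŷ = -16.6

∂L/∂ŷ = 2(ŷ - y) = 2(-3.8 - 4.5) = 2(-8.3) = -16.6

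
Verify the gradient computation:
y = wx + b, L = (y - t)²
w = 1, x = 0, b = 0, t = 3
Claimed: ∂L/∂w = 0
Correct

y = (1)(0) + 0 = 0
∂L/∂y = 2(y - t) = 2(0 - 3) = -6
∂y/∂w = x = 0
∂L/∂w = -6 × 0 = 0

Claimed value: 0
Correct: The correct gradient is 0.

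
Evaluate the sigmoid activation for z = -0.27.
0.4329

sigmoid(-0.27) = 1/(1 + e^(0.27)) = 1/(1 + 1.31) = 0.4329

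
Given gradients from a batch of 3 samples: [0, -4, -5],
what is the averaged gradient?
Average gradient = -3

Average = (1/3)(0 + -4 + -5) = -9/3 = -3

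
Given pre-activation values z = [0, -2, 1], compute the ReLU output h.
h = [0, 0, 1]

ReLU applied element-wise: max(0,0)=0, max(0,-2)=0, max(0,1)=1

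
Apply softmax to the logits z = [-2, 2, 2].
p = [0.0091, 0.4955, 0.4955]

exp(z) = [0.1353, 7.389, 7.389]
Sum = 14.91
p = [0.0091, 0.4955, 0.4955]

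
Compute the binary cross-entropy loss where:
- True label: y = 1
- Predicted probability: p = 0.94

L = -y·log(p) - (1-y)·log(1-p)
L = 0.06188

L = -1·log(0.94) - 0·log(0.06) = -log(0.94) = 0.06188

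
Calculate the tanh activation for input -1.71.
-0.9366

tanh(-1.71) = (e^(-1.71) - e^(1.71))/(e^(-1.71) + e^(1.71)) = -0.9366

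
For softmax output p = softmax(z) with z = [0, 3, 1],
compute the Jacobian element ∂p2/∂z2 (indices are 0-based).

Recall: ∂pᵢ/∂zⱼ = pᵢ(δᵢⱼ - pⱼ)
∂p2/∂z2 = 0.1012

p = softmax(z) = [0.04201, 0.8438, 0.1142]
p2 = 0.1142

∂p2/∂z2 = p2(1 - p2) = 0.1142 × (1 - 0.1142) = 0.1012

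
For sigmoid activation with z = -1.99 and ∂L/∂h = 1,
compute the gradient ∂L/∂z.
∂L/∂z = 0.1058

σ(-1.99) = 0.1203
σ'(-1.99) = σ(-1.99)(1 - σ(-1.99)) = 0.1203 × 0.8797 = 0.1058
∂L/∂z = ∂L/∂h · σ'(z) = 1 × 0.1058 = 0.1058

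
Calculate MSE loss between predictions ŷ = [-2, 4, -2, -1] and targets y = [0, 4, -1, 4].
MSE = 7.5

MSE = (1/4)((-2-0)² + (4-4)² + (-2--1)² + (-1-4)²) = (1/4)(4 + 0 + 1 + 25) = 7.5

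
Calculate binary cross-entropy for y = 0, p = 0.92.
L = 2.526

L = -0·log(0.92) - 1·log(0.08) = -log(0.08) = 2.526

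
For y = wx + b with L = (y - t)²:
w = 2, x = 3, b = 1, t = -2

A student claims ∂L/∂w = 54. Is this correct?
Correct

y = (2)(3) + 1 = 7
∂L/∂y = 2(y - t) = 2(7 - -2) = 18
∂y/∂w = x = 3
∂L/∂w = 18 × 3 = 54

Claimed value: 54
Correct: The correct gradient is 54.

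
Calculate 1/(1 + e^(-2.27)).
0.9064

sigmoid(2.27) = 1/(1 + e^(-2.27)) = 1/(1 + 0.1033) = 0.9064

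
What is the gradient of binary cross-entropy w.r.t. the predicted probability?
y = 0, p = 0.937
∂L/∂p = 15.87

∂L/∂p = -y/p + (1-y)/(1-p) = 0 + 1/0.063 = 15.87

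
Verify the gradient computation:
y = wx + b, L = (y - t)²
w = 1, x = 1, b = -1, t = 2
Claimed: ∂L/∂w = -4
Correct

y = (1)(1) + -1 = 0
∂L/∂y = 2(y - t) = 2(0 - 2) = -4
∂y/∂w = x = 1
∂L/∂w = -4 × 1 = -4

Claimed value: -4
Correct: The correct gradient is -4.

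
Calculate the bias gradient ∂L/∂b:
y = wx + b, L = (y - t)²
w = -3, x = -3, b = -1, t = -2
∂L/∂b = 20

y = wx + b = (-3)(-3) + -1 = 8
∂L/∂y = 2(y - t) = 2(8 - -2) = 20
∂y/∂b = 1
∂L/∂b = ∂L/∂y · ∂y/∂b = 20 × 1 = 20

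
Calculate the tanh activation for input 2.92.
0.9942

tanh(2.92) = (e^(2.92) - e^(-2.92))/(e^(2.92) + e^(-2.92)) = 0.9942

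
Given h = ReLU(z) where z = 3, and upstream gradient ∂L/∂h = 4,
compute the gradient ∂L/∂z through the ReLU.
∂L/∂z = 4

h = ReLU(3) = 3
Since z > 0: ∂h/∂z = 1
∂L/∂z = ∂L/∂h · ∂h/∂z = 4 × 1 = 4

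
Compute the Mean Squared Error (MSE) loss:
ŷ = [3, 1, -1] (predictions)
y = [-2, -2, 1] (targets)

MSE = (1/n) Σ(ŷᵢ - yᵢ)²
MSE = 12.67

MSE = (1/3)((3--2)² + (1--2)² + (-1-1)²) = (1/3)(25 + 9 + 4) = 12.67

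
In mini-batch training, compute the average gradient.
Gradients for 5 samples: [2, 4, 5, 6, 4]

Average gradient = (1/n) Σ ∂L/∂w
Average gradient = 4.2

Average = (1/5)(2 + 4 + 5 + 6 + 4) = 21/5 = 4.2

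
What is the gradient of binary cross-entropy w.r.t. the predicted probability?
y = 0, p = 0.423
∂L/∂p = 1.733

∂L/∂p = -y/p + (1-y)/(1-p) = 0 + 1/0.577 = 1.733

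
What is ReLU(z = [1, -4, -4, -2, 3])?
h = [1, 0, 0, 0, 3]

ReLU applied element-wise: max(0,1)=1, max(0,-4)=0, max(0,-4)=0, max(0,-2)=0, max(0,3)=3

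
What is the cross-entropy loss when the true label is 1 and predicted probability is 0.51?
L = 0.6733

L = -1·log(0.51) - 0·log(0.49) = -log(0.51) = 0.6733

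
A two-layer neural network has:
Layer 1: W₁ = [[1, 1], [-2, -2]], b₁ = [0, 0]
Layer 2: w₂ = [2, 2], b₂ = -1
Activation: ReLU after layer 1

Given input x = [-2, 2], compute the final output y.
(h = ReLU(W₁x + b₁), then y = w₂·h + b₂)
y = -1

Layer 1 pre-activation: z₁ = [0, 0]
After ReLU: h = [0, 0]
Layer 2 output: y = 2×0 + 2×0 + -1 = -1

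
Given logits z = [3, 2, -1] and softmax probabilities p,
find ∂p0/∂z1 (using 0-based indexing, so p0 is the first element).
∂p0/∂z1 = -0.1915

p = softmax(z) = [0.7214, 0.2654, 0.01321]
p0 = 0.7214, p1 = 0.2654

∂p0/∂z1 = -p0 × p1 = -0.7214 × 0.2654 = -0.1915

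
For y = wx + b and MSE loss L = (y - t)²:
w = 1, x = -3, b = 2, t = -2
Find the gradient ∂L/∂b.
∂L/∂b = 2

y = wx + b = (1)(-3) + 2 = -1
∂L/∂y = 2(y - t) = 2(-1 - -2) = 2
∂y/∂b = 1
∂L/∂b = ∂L/∂y · ∂y/∂b = 2 × 1 = 2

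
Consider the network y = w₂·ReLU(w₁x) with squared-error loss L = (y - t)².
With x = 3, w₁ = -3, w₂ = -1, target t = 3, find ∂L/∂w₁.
∂L/∂w₁ = 0

Forward pass:
z = w₁x = -3×3 = -9
h = ReLU(-9) = 0
y = w₂h = -1×0 = 0

Backward pass:
∂L/∂y = 2(y - t) = 2(0 - 3) = -6
∂y/∂h = w₂ = -1
∂h/∂z = 0 (ReLU derivative)
∂z/∂w₁ = x = 3

∂L/∂w₁ = -6 × -1 × 0 × 3 = 0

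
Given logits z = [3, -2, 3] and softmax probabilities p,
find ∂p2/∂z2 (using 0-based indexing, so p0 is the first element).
∂p2/∂z2 = 0.25

p = softmax(z) = [0.4983, 0.003358, 0.4983]
p2 = 0.4983

∂p2/∂z2 = p2(1 - p2) = 0.4983 × (1 - 0.4983) = 0.25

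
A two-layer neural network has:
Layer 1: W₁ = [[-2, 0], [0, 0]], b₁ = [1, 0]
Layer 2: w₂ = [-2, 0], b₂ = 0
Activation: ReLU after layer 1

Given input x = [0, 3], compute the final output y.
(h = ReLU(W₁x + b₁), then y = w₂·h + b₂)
y = -2

Layer 1 pre-activation: z₁ = [1, 0]
After ReLU: h = [1, 0]
Layer 2 output: y = -2×1 + 0×0 + 0 = -2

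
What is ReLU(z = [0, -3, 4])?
h = [0, 0, 4]

ReLU applied element-wise: max(0,0)=0, max(0,-3)=0, max(0,4)=4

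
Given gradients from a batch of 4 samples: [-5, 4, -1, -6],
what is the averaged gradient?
Average gradient = -2

Average = (1/4)(-5 + 4 + -1 + -6) = -8/4 = -2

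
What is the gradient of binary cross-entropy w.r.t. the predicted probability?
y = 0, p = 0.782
∂L/∂p = 4.587

∂L/∂p = -y/p + (1-y)/(1-p) = 0 + 1/0.218 = 4.587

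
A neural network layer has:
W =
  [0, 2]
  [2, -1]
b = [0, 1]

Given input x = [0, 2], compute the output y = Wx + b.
y = [4, -1]

Wx = [0×0 + 2×2, 2×0 + -1×2]
   = [4, -2]
y = Wx + b = [4 + 0, -2 + 1] = [4, -1]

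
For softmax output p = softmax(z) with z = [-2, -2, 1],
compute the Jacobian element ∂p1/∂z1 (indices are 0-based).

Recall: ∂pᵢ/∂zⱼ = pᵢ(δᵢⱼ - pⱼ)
∂p1/∂z1 = 0.04323

p = softmax(z) = [0.04528, 0.04528, 0.9094]
p1 = 0.04528

∂p1/∂z1 = p1(1 - p1) = 0.04528 × (1 - 0.04528) = 0.04323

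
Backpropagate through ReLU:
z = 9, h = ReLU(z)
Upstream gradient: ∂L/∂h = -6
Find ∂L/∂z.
∂L/∂z = -6

h = ReLU(9) = 9
Since z > 0: ∂h/∂z = 1
∂L/∂z = ∂L/∂h · ∂h/∂z = -6 × 1 = -6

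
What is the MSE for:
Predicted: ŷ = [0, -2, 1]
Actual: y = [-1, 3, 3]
MSE = 10

MSE = (1/3)((0--1)² + (-2-3)² + (1-3)²) = (1/3)(1 + 25 + 4) = 10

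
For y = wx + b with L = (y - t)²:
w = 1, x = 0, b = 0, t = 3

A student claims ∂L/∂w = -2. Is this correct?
Incorrect

y = (1)(0) + 0 = 0
∂L/∂y = 2(y - t) = 2(0 - 3) = -6
∂y/∂w = x = 0
∂L/∂w = -6 × 0 = 0

Claimed value: -2
Incorrect: The correct gradient is 0.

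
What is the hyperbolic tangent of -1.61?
-0.9232

tanh(-1.61) = (e^(-1.61) - e^(1.61))/(e^(-1.61) + e^(1.61)) = -0.9232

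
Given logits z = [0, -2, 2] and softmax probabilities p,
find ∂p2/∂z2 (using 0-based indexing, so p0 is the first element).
∂p2/∂z2 = 0.1154

p = softmax(z) = [0.1173, 0.01588, 0.8668]
p2 = 0.8668

∂p2/∂z2 = p2(1 - p2) = 0.8668 × (1 - 0.8668) = 0.1154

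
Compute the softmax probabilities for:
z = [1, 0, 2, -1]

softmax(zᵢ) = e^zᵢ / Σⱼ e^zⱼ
p = [0.2369, 0.0871, 0.6439, 0.0321]

exp(z) = [2.718, 1, 7.389, 0.3679]
Sum = 11.48
p = [0.2369, 0.0871, 0.6439, 0.0321]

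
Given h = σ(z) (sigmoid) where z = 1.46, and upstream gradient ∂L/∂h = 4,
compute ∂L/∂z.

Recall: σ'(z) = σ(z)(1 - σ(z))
∂L/∂z = 0.6118

σ(1.46) = 0.8115
σ'(1.46) = σ(1.46)(1 - σ(1.46)) = 0.8115 × 0.1885 = 0.1529
∂L/∂z = ∂L/∂h · σ'(z) = 4 × 0.1529 = 0.6118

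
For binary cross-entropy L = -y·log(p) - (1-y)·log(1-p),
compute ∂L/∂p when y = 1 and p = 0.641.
∂L/∂p = -1.56

∂L/∂p = -y/p + (1-y)/(1-p) = -1/0.641 + 0 = -1.56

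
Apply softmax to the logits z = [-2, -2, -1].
p = [0.2119, 0.2119, 0.5761]

exp(z) = [0.1353, 0.1353, 0.3679]
Sum = 0.6386
p = [0.2119, 0.2119, 0.5761]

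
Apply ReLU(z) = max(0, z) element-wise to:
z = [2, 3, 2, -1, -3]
h = [2, 3, 2, 0, 0]

ReLU applied element-wise: max(0,2)=2, max(0,3)=3, max(0,2)=2, max(0,-1)=0, max(0,-3)=0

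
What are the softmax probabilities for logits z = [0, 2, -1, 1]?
p = [0.0871, 0.6439, 0.0321, 0.2369]

exp(z) = [1, 7.389, 0.3679, 2.718]
Sum = 11.48
p = [0.0871, 0.6439, 0.0321, 0.2369]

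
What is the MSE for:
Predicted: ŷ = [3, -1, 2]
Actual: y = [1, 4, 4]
MSE = 11

MSE = (1/3)((3-1)² + (-1-4)² + (2-4)²) = (1/3)(4 + 25 + 4) = 11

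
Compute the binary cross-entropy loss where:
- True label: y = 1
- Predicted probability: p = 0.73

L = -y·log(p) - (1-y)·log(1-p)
L = 0.3147

L = -1·log(0.73) - 0·log(0.27) = -log(0.73) = 0.3147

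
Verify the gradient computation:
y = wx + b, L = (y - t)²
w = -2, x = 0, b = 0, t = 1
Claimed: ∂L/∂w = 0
Correct

y = (-2)(0) + 0 = 0
∂L/∂y = 2(y - t) = 2(0 - 1) = -2
∂y/∂w = x = 0
∂L/∂w = -2 × 0 = 0

Claimed value: 0
Correct: The correct gradient is 0.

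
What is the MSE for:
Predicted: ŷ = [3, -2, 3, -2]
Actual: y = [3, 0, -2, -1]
MSE = 7.5

MSE = (1/4)((3-3)² + (-2-0)² + (3--2)² + (-2--1)²) = (1/4)(0 + 4 + 25 + 1) = 7.5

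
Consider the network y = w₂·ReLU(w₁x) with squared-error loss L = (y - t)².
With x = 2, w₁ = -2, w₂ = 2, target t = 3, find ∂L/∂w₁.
∂L/∂w₁ = 0

Forward pass:
z = w₁x = -2×2 = -4
h = ReLU(-4) = 0
y = w₂h = 2×0 = 0

Backward pass:
∂L/∂y = 2(y - t) = 2(0 - 3) = -6
∂y/∂h = w₂ = 2
∂h/∂z = 0 (ReLU derivative)
∂z/∂w₁ = x = 2

∂L/∂w₁ = -6 × 2 × 0 × 2 = 0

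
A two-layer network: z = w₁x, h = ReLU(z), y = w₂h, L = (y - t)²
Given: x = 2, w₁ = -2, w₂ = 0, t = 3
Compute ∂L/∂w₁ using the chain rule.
∂L/∂w₁ = 0

Forward pass:
z = w₁x = -2×2 = -4
h = ReLU(-4) = 0
y = w₂h = 0×0 = 0

Backward pass:
∂L/∂y = 2(y - t) = 2(0 - 3) = -6
∂y/∂h = w₂ = 0
∂h/∂z = 0 (ReLU derivative)
∂z/∂w₁ = x = 2

∂L/∂w₁ = -6 × 0 × 0 × 2 = 0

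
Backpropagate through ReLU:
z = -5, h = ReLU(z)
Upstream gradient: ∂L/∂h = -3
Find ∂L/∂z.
∂L/∂z = 0

h = ReLU(-5) = 0
Since z < 0: ∂h/∂z = 0
∂L/∂z = ∂L/∂h · ∂h/∂z = -3 × 0 = 0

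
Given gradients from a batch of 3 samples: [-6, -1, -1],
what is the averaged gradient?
Average gradient = -2.667

Average = (1/3)(-6 + -1 + -1) = -8/3 = -2.667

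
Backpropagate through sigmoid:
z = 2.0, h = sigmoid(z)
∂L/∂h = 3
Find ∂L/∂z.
∂L/∂z = 0.315

σ(2.0) = 0.8808
σ'(2.0) = σ(2.0)(1 - σ(2.0)) = 0.8808 × 0.1192 = 0.105
∂L/∂z = ∂L/∂h · σ'(z) = 3 × 0.105 = 0.315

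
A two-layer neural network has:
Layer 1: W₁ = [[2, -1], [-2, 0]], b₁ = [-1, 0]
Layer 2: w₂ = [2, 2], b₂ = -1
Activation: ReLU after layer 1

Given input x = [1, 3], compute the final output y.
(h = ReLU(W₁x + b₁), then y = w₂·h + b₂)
y = -1

Layer 1 pre-activation: z₁ = [-2, -2]
After ReLU: h = [0, 0]
Layer 2 output: y = 2×0 + 2×0 + -1 = -1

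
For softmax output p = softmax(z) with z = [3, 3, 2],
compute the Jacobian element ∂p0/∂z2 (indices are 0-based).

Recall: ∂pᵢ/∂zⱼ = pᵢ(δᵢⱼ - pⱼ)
∂p0/∂z2 = -0.06561

p = softmax(z) = [0.4223, 0.4223, 0.1554]
p0 = 0.4223, p2 = 0.1554

∂p0/∂z2 = -p0 × p2 = -0.4223 × 0.1554 = -0.06561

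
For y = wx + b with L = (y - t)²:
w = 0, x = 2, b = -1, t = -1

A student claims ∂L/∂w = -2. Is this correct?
Incorrect

y = (0)(2) + -1 = -1
∂L/∂y = 2(y - t) = 2(-1 - -1) = 0
∂y/∂w = x = 2
∂L/∂w = 0 × 2 = 0

Claimed value: -2
Incorrect: The correct gradient is 0.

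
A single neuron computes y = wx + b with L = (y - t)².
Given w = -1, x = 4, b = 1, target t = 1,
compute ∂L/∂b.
∂L/∂b = -8

y = wx + b = (-1)(4) + 1 = -3
∂L/∂y = 2(y - t) = 2(-3 - 1) = -8
∂y/∂b = 1
∂L/∂b = ∂L/∂y · ∂y/∂b = -8 × 1 = -8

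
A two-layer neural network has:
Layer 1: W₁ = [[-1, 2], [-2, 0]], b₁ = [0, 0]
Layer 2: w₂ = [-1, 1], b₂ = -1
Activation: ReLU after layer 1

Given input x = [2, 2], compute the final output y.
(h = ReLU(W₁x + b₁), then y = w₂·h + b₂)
y = -3

Layer 1 pre-activation: z₁ = [2, -4]
After ReLU: h = [2, 0]
Layer 2 output: y = -1×2 + 1×0 + -1 = -3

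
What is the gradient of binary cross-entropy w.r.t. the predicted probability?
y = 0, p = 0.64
∂L/∂p = 2.778

∂L/∂p = -y/p + (1-y)/(1-p) = 0 + 1/0.36 = 2.778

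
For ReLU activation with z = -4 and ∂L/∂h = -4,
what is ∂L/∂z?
∂L/∂z = 0

h = ReLU(-4) = 0
Since z < 0: ∂h/∂z = 0
∂L/∂z = ∂L/∂h · ∂h/∂z = -4 × 0 = 0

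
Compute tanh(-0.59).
-0.5299

tanh(-0.59) = (e^(-0.59) - e^(0.59))/(e^(-0.59) + e^(0.59)) = -0.5299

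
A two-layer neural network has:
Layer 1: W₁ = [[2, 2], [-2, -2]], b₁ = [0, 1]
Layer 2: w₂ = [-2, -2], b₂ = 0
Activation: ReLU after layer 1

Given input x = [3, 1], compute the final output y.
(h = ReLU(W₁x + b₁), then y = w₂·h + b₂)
y = -16

Layer 1 pre-activation: z₁ = [8, -7]
After ReLU: h = [8, 0]
Layer 2 output: y = -2×8 + -2×0 + 0 = -16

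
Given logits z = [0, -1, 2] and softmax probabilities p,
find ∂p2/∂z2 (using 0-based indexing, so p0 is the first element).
∂p2/∂z2 = 0.1318

p = softmax(z) = [0.1142, 0.04201, 0.8438]
p2 = 0.8438

∂p2/∂z2 = p2(1 - p2) = 0.8438 × (1 - 0.8438) = 0.1318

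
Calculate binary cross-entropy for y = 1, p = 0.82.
L = 0.1985

L = -1·log(0.82) - 0·log(0.18) = -log(0.82) = 0.1985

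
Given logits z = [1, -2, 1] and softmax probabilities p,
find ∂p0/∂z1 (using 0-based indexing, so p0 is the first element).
∂p0/∂z1 = -0.01185

p = softmax(z) = [0.4879, 0.02429, 0.4879]
p0 = 0.4879, p1 = 0.02429

∂p0/∂z1 = -p0 × p1 = -0.4879 × 0.02429 = -0.01185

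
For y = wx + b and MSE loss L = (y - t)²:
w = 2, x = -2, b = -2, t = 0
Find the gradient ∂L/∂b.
∂L/∂b = -12

y = wx + b = (2)(-2) + -2 = -6
∂L/∂y = 2(y - t) = 2(-6 - 0) = -12
∂y/∂b = 1
∂L/∂b = ∂L/∂y · ∂y/∂b = -12 × 1 = -12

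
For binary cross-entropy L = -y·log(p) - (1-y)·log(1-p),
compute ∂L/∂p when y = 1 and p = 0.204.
∂L/∂p = -4.902

∂L/∂p = -y/p + (1-y)/(1-p) = -1/0.204 + 0 = -4.902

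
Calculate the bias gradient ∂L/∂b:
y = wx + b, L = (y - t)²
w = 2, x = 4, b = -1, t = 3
∂L/∂b = 8

y = wx + b = (2)(4) + -1 = 7
∂L/∂y = 2(y - t) = 2(7 - 3) = 8
∂y/∂b = 1
∂L/∂b = ∂L/∂y · ∂y/∂b = 8 × 1 = 8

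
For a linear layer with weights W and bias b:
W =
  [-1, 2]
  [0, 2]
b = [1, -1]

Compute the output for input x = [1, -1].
y = [-2, -3]

Wx = [-1×1 + 2×-1, 0×1 + 2×-1]
   = [-3, -2]
y = Wx + b = [-3 + 1, -2 + -1] = [-2, -3]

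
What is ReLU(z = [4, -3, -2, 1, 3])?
h = [4, 0, 0, 1, 3]

ReLU applied element-wise: max(0,4)=4, max(0,-3)=0, max(0,-2)=0, max(0,1)=1, max(0,3)=3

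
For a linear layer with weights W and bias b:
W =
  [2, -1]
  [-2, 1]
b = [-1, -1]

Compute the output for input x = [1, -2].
y = [3, -5]

Wx = [2×1 + -1×-2, -2×1 + 1×-2]
   = [4, -4]
y = Wx + b = [4 + -1, -4 + -1] = [3, -5]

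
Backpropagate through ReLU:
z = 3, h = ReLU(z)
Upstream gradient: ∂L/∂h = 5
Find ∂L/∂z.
∂L/∂z = 5

h = ReLU(3) = 3
Since z > 0: ∂h/∂z = 1
∂L/∂z = ∂L/∂h · ∂h/∂z = 5 × 1 = 5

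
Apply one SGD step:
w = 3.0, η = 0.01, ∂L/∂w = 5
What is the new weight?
w_new = 2.95

w_new = w - η·∂L/∂w = 3.0 - 0.01×(5) = 3.0 - (0.05) = 2.95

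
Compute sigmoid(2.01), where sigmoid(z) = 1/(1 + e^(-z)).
0.8818

sigmoid(2.01) = 1/(1 + e^(-2.01)) = 1/(1 + 0.134) = 0.8818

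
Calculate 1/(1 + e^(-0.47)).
0.6154

sigmoid(0.47) = 1/(1 + e^(-0.47)) = 1/(1 + 0.625) = 0.6154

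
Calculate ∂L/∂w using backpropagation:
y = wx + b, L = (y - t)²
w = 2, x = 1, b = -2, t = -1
∂L/∂w = 2

y = wx + b = (2)(1) + -2 = 0
∂L/∂y = 2(y - t) = 2(0 - -1) = 2
∂y/∂w = x = 1
∂L/∂w = ∂L/∂y · ∂y/∂w = 2 × 1 = 2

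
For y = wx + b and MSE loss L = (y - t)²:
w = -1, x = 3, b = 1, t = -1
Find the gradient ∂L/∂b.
∂L/∂b = -2

y = wx + b = (-1)(3) + 1 = -2
∂L/∂y = 2(y - t) = 2(-2 - -1) = -2
∂y/∂b = 1
∂L/∂b = ∂L/∂y · ∂y/∂b = -2 × 1 = -2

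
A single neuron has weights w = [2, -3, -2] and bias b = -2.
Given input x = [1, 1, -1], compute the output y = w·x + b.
y = -1

y = (2)(1) + (-3)(1) + (-2)(-1) + -2 = -1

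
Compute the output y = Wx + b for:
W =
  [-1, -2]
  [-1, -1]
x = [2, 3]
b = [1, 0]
y = [-7, -5]

Wx = [-1×2 + -2×3, -1×2 + -1×3]
   = [-8, -5]
y = Wx + b = [-8 + 1, -5 + 0] = [-7, -5]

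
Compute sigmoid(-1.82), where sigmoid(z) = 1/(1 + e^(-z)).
0.1394

sigmoid(-1.82) = 1/(1 + e^(1.82)) = 1/(1 + 6.172) = 0.1394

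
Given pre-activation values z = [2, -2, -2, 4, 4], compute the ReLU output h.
h = [2, 0, 0, 4, 4]

ReLU applied element-wise: max(0,2)=2, max(0,-2)=0, max(0,-2)=0, max(0,4)=4, max(0,4)=4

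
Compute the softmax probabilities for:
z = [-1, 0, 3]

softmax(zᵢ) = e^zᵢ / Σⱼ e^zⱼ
p = [0.0171, 0.0466, 0.9362]

exp(z) = [0.3679, 1, 20.09]
Sum = 21.45
p = [0.0171, 0.0466, 0.9362]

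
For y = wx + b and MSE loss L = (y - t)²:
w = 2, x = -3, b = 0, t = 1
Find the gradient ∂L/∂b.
∂L/∂b = -14

y = wx + b = (2)(-3) + 0 = -6
∂L/∂y = 2(y - t) = 2(-6 - 1) = -14
∂y/∂b = 1
∂L/∂b = ∂L/∂y · ∂y/∂b = -14 × 1 = -14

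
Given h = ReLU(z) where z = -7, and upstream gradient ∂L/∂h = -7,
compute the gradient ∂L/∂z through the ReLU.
∂L/∂z = 0

h = ReLU(-7) = 0
Since z < 0: ∂h/∂z = 0
∂L/∂z = ∂L/∂h · ∂h/∂z = -7 × 0 = 0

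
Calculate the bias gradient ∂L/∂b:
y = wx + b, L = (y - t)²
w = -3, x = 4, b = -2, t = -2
∂L/∂b = -24

y = wx + b = (-3)(4) + -2 = -14
∂L/∂y = 2(y - t) = 2(-14 - -2) = -24
∂y/∂b = 1
∂L/∂b = ∂L/∂y · ∂y/∂b = -24 × 1 = -24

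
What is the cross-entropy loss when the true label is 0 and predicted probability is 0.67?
L = 1.109

L = -0·log(0.67) - 1·log(0.33) = -log(0.33) = 1.109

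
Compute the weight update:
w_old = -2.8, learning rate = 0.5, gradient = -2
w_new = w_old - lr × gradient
w_new = -1.8

w_new = w - η·∂L/∂w = -2.8 - 0.5×(-2) = -2.8 - (-1) = -1.8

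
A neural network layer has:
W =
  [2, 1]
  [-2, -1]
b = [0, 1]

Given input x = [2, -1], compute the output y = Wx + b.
y = [3, -2]

Wx = [2×2 + 1×-1, -2×2 + -1×-1]
   = [3, -3]
y = Wx + b = [3 + 0, -3 + 1] = [3, -2]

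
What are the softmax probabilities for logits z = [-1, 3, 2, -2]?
p = [0.0131, 0.7179, 0.2641, 0.0048]

exp(z) = [0.3679, 20.09, 7.389, 0.1353]
Sum = 27.98
p = [0.0131, 0.7179, 0.2641, 0.0048]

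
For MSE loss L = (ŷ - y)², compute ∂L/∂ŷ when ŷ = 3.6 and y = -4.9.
∂L/∂ŷ = 17.0

∂L/∂ŷ = 2(ŷ - y) = 2(3.6 - -4.9) = 2(8.5) = 17.0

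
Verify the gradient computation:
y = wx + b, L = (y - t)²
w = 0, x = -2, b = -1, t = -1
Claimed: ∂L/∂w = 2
Incorrect

y = (0)(-2) + -1 = -1
∂L/∂y = 2(y - t) = 2(-1 - -1) = 0
∂y/∂w = x = -2
∂L/∂w = 0 × -2 = 0

Claimed value: 2
Incorrect: The correct gradient is 0.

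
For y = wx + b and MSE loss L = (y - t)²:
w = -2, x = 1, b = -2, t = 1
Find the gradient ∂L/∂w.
∂L/∂w = -10

y = wx + b = (-2)(1) + -2 = -4
∂L/∂y = 2(y - t) = 2(-4 - 1) = -10
∂y/∂w = x = 1
∂L/∂w = ∂L/∂y · ∂y/∂w = -10 × 1 = -10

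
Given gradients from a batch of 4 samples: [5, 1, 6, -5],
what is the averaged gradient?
Average gradient = 1.75

Average = (1/4)(5 + 1 + 6 + -5) = 7/4 = 1.75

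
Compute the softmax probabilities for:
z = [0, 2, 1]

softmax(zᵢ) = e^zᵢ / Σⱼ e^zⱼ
p = [0.09, 0.6652, 0.2447]

exp(z) = [1, 7.389, 2.718]
Sum = 11.11
p = [0.09, 0.6652, 0.2447]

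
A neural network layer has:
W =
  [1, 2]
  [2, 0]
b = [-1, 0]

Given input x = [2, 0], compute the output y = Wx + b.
y = [1, 4]

Wx = [1×2 + 2×0, 2×2 + 0×0]
   = [2, 4]
y = Wx + b = [2 + -1, 4 + 0] = [1, 4]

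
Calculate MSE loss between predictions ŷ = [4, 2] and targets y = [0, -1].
MSE = 12.5

MSE = (1/2)((4-0)² + (2--1)²) = (1/2)(16 + 9) = 12.5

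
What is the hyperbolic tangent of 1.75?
0.9414

tanh(1.75) = (e^(1.75) - e^(-1.75))/(e^(1.75) + e^(-1.75)) = 0.9414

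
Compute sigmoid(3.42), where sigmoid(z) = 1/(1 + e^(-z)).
0.9683

sigmoid(3.42) = 1/(1 + e^(-3.42)) = 1/(1 + 0.03271) = 0.9683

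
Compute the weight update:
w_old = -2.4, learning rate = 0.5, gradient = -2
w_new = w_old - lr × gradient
w_new = -1.4

w_new = w - η·∂L/∂w = -2.4 - 0.5×(-2) = -2.4 - (-1) = -1.4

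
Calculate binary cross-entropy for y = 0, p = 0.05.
L = 0.05129

L = -0·log(0.05) - 1·log(0.95) = -log(0.95) = 0.05129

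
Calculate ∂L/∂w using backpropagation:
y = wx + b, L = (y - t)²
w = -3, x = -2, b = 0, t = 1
∂L/∂w = -20

y = wx + b = (-3)(-2) + 0 = 6
∂L/∂y = 2(y - t) = 2(6 - 1) = 10
∂y/∂w = x = -2
∂L/∂w = ∂L/∂y · ∂y/∂w = 10 × -2 = -20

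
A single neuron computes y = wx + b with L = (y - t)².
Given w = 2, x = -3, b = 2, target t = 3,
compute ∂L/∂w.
∂L/∂w = 42

y = wx + b = (2)(-3) + 2 = -4
∂L/∂y = 2(y - t) = 2(-4 - 3) = -14
∂y/∂w = x = -3
∂L/∂w = ∂L/∂y · ∂y/∂w = -14 × -3 = 42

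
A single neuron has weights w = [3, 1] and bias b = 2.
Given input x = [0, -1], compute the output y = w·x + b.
y = 1

y = (3)(0) + (1)(-1) + 2 = 1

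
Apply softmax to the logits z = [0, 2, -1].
p = [0.1142, 0.8438, 0.042]

exp(z) = [1, 7.389, 0.3679]
Sum = 8.757
p = [0.1142, 0.8438, 0.042]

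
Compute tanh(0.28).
0.2729

tanh(0.28) = (e^(0.28) - e^(-0.28))/(e^(0.28) + e^(-0.28)) = 0.2729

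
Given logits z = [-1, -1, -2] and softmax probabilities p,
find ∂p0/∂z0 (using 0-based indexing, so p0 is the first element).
∂p0/∂z0 = 0.244

p = softmax(z) = [0.4223, 0.4223, 0.1554]
p0 = 0.4223

∂p0/∂z0 = p0(1 - p0) = 0.4223 × (1 - 0.4223) = 0.244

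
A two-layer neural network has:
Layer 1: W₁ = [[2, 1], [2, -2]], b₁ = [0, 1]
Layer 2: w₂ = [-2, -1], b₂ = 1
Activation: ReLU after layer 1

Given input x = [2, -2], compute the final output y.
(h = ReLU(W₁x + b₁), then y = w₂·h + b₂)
y = -12

Layer 1 pre-activation: z₁ = [2, 9]
After ReLU: h = [2, 9]
Layer 2 output: y = -2×2 + -1×9 + 1 = -12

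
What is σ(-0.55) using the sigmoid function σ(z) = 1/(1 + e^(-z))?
0.3659

sigmoid(-0.55) = 1/(1 + e^(0.55)) = 1/(1 + 1.733) = 0.3659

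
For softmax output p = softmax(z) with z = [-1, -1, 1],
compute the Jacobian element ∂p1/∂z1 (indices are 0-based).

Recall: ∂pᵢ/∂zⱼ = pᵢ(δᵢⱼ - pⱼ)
∂p1/∂z1 = 0.09516

p = softmax(z) = [0.1065, 0.1065, 0.787]
p1 = 0.1065

∂p1/∂z1 = p1(1 - p1) = 0.1065 × (1 - 0.1065) = 0.09516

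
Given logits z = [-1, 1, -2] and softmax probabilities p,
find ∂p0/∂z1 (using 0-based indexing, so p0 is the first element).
∂p0/∂z1 = -0.09636

p = softmax(z) = [0.1142, 0.8438, 0.04201]
p0 = 0.1142, p1 = 0.8438

∂p0/∂z1 = -p0 × p1 = -0.1142 × 0.8438 = -0.09636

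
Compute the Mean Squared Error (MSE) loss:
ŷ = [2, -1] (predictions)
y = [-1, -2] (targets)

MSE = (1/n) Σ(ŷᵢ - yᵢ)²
MSE = 5

MSE = (1/2)((2--1)² + (-1--2)²) = (1/2)(9 + 1) = 5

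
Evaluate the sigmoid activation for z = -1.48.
0.1854

sigmoid(-1.48) = 1/(1 + e^(1.48)) = 1/(1 + 4.393) = 0.1854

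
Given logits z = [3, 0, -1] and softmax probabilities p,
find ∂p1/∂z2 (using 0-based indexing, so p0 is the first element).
∂p1/∂z2 = -0.0007993

p = softmax(z) = [0.9362, 0.04661, 0.01715]
p1 = 0.04661, p2 = 0.01715

∂p1/∂z2 = -p1 × p2 = -0.04661 × 0.01715 = -0.0007993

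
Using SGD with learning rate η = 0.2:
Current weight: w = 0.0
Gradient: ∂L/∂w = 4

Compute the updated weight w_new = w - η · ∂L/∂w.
w_new = -0.8

w_new = w - η·∂L/∂w = 0.0 - 0.2×(4) = 0.0 - (0.8) = -0.8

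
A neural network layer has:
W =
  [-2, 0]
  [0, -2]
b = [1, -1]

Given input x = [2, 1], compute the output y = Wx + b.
y = [-3, -3]

Wx = [-2×2 + 0×1, 0×2 + -2×1]
   = [-4, -2]
y = Wx + b = [-4 + 1, -2 + -1] = [-3, -3]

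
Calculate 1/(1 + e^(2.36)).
0.08627

sigmoid(-2.36) = 1/(1 + e^(2.36)) = 1/(1 + 10.59) = 0.08627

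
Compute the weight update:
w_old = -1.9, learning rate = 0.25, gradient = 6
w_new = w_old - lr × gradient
w_new = -3.4

w_new = w - η·∂L/∂w = -1.9 - 0.25×(6) = -1.9 - (1.5) = -3.4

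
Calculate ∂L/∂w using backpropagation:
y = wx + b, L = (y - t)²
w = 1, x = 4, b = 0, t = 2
∂L/∂w = 16

y = wx + b = (1)(4) + 0 = 4
∂L/∂y = 2(y - t) = 2(4 - 2) = 4
∂y/∂w = x = 4
∂L/∂w = ∂L/∂y · ∂y/∂w = 4 × 4 = 16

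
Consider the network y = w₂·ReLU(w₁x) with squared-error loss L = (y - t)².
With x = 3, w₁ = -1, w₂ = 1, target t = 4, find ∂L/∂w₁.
∂L/∂w₁ = 0

Forward pass:
z = w₁x = -1×3 = -3
h = ReLU(-3) = 0
y = w₂h = 1×0 = 0

Backward pass:
∂L/∂y = 2(y - t) = 2(0 - 4) = -8
∂y/∂h = w₂ = 1
∂h/∂z = 0 (ReLU derivative)
∂z/∂w₁ = x = 3

∂L/∂w₁ = -8 × 1 × 0 × 3 = 0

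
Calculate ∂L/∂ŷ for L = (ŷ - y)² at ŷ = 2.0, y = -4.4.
∂L/∂ŷ = 12.8

∂L/∂ŷ = 2(ŷ - y) = 2(2.0 - -4.4) = 2(6.4) = 12.8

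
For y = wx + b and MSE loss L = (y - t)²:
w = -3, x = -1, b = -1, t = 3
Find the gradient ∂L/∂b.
∂L/∂b = -2

y = wx + b = (-3)(-1) + -1 = 2
∂L/∂y = 2(y - t) = 2(2 - 3) = -2
∂y/∂b = 1
∂L/∂b = ∂L/∂y · ∂y/∂b = -2 × 1 = -2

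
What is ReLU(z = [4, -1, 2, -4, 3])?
h = [4, 0, 2, 0, 3]

ReLU applied element-wise: max(0,4)=4, max(0,-1)=0, max(0,2)=2, max(0,-4)=0, max(0,3)=3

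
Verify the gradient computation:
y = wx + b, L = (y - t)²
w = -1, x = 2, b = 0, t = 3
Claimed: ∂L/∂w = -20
Correct

y = (-1)(2) + 0 = -2
∂L/∂y = 2(y - t) = 2(-2 - 3) = -10
∂y/∂w = x = 2
∂L/∂w = -10 × 2 = -20

Claimed value: -20
Correct: The correct gradient is -20.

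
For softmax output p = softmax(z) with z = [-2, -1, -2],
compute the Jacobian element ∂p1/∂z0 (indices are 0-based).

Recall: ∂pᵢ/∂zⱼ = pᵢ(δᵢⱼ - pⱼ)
∂p1/∂z0 = -0.1221

p = softmax(z) = [0.2119, 0.5761, 0.2119]
p1 = 0.5761, p0 = 0.2119

∂p1/∂z0 = -p1 × p0 = -0.5761 × 0.2119 = -0.1221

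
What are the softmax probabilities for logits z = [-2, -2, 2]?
p = [0.0177, 0.0177, 0.9647]

exp(z) = [0.1353, 0.1353, 7.389]
Sum = 7.66
p = [0.0177, 0.0177, 0.9647]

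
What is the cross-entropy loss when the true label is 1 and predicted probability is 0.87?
L = 0.1393

L = -1·log(0.87) - 0·log(0.13) = -log(0.87) = 0.1393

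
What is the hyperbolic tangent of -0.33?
-0.3185

tanh(-0.33) = (e^(-0.33) - e^(0.33))/(e^(-0.33) + e^(0.33)) = -0.3185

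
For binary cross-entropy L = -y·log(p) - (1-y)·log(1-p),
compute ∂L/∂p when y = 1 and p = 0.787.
∂L/∂p = -1.271

∂L/∂p = -y/p + (1-y)/(1-p) = -1/0.787 + 0 = -1.271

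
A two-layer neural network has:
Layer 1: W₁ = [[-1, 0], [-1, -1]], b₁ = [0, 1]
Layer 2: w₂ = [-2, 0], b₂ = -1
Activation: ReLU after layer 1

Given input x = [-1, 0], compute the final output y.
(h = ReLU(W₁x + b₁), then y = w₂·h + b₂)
y = -3

Layer 1 pre-activation: z₁ = [1, 2]
After ReLU: h = [1, 2]
Layer 2 output: y = -2×1 + 0×2 + -1 = -3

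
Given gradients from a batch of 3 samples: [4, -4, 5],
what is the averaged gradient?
Average gradient = 1.667

Average = (1/3)(4 + -4 + 5) = 5/3 = 1.667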